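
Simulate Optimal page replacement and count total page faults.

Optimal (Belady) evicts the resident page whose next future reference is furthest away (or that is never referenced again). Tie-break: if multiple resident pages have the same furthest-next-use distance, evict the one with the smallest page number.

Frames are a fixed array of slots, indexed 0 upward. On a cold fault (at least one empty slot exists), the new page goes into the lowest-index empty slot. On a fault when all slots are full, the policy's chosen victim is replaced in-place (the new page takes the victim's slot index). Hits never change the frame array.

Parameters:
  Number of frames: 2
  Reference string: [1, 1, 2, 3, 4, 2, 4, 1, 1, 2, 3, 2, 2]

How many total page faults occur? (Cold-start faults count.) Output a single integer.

Step 0: ref 1 → FAULT, frames=[1,-]
Step 1: ref 1 → HIT, frames=[1,-]
Step 2: ref 2 → FAULT, frames=[1,2]
Step 3: ref 3 → FAULT (evict 1), frames=[3,2]
Step 4: ref 4 → FAULT (evict 3), frames=[4,2]
Step 5: ref 2 → HIT, frames=[4,2]
Step 6: ref 4 → HIT, frames=[4,2]
Step 7: ref 1 → FAULT (evict 4), frames=[1,2]
Step 8: ref 1 → HIT, frames=[1,2]
Step 9: ref 2 → HIT, frames=[1,2]
Step 10: ref 3 → FAULT (evict 1), frames=[3,2]
Step 11: ref 2 → HIT, frames=[3,2]
Step 12: ref 2 → HIT, frames=[3,2]
Total faults: 6

Answer: 6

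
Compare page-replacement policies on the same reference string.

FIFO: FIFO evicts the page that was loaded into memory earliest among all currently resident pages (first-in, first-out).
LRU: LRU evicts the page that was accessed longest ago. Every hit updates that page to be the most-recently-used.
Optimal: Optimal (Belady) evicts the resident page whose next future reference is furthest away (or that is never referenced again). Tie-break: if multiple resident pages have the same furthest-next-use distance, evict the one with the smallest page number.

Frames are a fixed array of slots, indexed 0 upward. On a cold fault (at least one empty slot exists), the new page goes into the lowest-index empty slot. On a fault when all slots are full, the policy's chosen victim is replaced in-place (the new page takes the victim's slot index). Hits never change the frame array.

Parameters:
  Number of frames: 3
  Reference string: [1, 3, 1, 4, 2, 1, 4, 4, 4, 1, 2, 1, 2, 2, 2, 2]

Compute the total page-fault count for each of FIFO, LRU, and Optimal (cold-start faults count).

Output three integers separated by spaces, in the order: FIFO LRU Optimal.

--- FIFO ---
  step 0: ref 1 -> FAULT, frames=[1,-,-] (faults so far: 1)
  step 1: ref 3 -> FAULT, frames=[1,3,-] (faults so far: 2)
  step 2: ref 1 -> HIT, frames=[1,3,-] (faults so far: 2)
  step 3: ref 4 -> FAULT, frames=[1,3,4] (faults so far: 3)
  step 4: ref 2 -> FAULT, evict 1, frames=[2,3,4] (faults so far: 4)
  step 5: ref 1 -> FAULT, evict 3, frames=[2,1,4] (faults so far: 5)
  step 6: ref 4 -> HIT, frames=[2,1,4] (faults so far: 5)
  step 7: ref 4 -> HIT, frames=[2,1,4] (faults so far: 5)
  step 8: ref 4 -> HIT, frames=[2,1,4] (faults so far: 5)
  step 9: ref 1 -> HIT, frames=[2,1,4] (faults so far: 5)
  step 10: ref 2 -> HIT, frames=[2,1,4] (faults so far: 5)
  step 11: ref 1 -> HIT, frames=[2,1,4] (faults so far: 5)
  step 12: ref 2 -> HIT, frames=[2,1,4] (faults so far: 5)
  step 13: ref 2 -> HIT, frames=[2,1,4] (faults so far: 5)
  step 14: ref 2 -> HIT, frames=[2,1,4] (faults so far: 5)
  step 15: ref 2 -> HIT, frames=[2,1,4] (faults so far: 5)
  FIFO total faults: 5
--- LRU ---
  step 0: ref 1 -> FAULT, frames=[1,-,-] (faults so far: 1)
  step 1: ref 3 -> FAULT, frames=[1,3,-] (faults so far: 2)
  step 2: ref 1 -> HIT, frames=[1,3,-] (faults so far: 2)
  step 3: ref 4 -> FAULT, frames=[1,3,4] (faults so far: 3)
  step 4: ref 2 -> FAULT, evict 3, frames=[1,2,4] (faults so far: 4)
  step 5: ref 1 -> HIT, frames=[1,2,4] (faults so far: 4)
  step 6: ref 4 -> HIT, frames=[1,2,4] (faults so far: 4)
  step 7: ref 4 -> HIT, frames=[1,2,4] (faults so far: 4)
  step 8: ref 4 -> HIT, frames=[1,2,4] (faults so far: 4)
  step 9: ref 1 -> HIT, frames=[1,2,4] (faults so far: 4)
  step 10: ref 2 -> HIT, frames=[1,2,4] (faults so far: 4)
  step 11: ref 1 -> HIT, frames=[1,2,4] (faults so far: 4)
  step 12: ref 2 -> HIT, frames=[1,2,4] (faults so far: 4)
  step 13: ref 2 -> HIT, frames=[1,2,4] (faults so far: 4)
  step 14: ref 2 -> HIT, frames=[1,2,4] (faults so far: 4)
  step 15: ref 2 -> HIT, frames=[1,2,4] (faults so far: 4)
  LRU total faults: 4
--- Optimal ---
  step 0: ref 1 -> FAULT, frames=[1,-,-] (faults so far: 1)
  step 1: ref 3 -> FAULT, frames=[1,3,-] (faults so far: 2)
  step 2: ref 1 -> HIT, frames=[1,3,-] (faults so far: 2)
  step 3: ref 4 -> FAULT, frames=[1,3,4] (faults so far: 3)
  step 4: ref 2 -> FAULT, evict 3, frames=[1,2,4] (faults so far: 4)
  step 5: ref 1 -> HIT, frames=[1,2,4] (faults so far: 4)
  step 6: ref 4 -> HIT, frames=[1,2,4] (faults so far: 4)
  step 7: ref 4 -> HIT, frames=[1,2,4] (faults so far: 4)
  step 8: ref 4 -> HIT, frames=[1,2,4] (faults so far: 4)
  step 9: ref 1 -> HIT, frames=[1,2,4] (faults so far: 4)
  step 10: ref 2 -> HIT, frames=[1,2,4] (faults so far: 4)
  step 11: ref 1 -> HIT, frames=[1,2,4] (faults so far: 4)
  step 12: ref 2 -> HIT, frames=[1,2,4] (faults so far: 4)
  step 13: ref 2 -> HIT, frames=[1,2,4] (faults so far: 4)
  step 14: ref 2 -> HIT, frames=[1,2,4] (faults so far: 4)
  step 15: ref 2 -> HIT, frames=[1,2,4] (faults so far: 4)
  Optimal total faults: 4

Answer: 5 4 4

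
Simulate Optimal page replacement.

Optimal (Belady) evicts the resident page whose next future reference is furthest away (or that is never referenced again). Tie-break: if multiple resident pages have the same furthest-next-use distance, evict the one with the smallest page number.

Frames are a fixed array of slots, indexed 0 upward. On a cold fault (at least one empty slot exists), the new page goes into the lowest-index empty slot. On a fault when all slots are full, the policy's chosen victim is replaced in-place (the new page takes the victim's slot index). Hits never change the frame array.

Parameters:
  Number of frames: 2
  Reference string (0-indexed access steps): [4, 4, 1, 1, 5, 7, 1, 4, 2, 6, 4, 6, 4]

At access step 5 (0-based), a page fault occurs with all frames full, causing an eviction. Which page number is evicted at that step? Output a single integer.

Step 0: ref 4 -> FAULT, frames=[4,-]
Step 1: ref 4 -> HIT, frames=[4,-]
Step 2: ref 1 -> FAULT, frames=[4,1]
Step 3: ref 1 -> HIT, frames=[4,1]
Step 4: ref 5 -> FAULT, evict 4, frames=[5,1]
Step 5: ref 7 -> FAULT, evict 5, frames=[7,1]
At step 5: evicted page 5

Answer: 5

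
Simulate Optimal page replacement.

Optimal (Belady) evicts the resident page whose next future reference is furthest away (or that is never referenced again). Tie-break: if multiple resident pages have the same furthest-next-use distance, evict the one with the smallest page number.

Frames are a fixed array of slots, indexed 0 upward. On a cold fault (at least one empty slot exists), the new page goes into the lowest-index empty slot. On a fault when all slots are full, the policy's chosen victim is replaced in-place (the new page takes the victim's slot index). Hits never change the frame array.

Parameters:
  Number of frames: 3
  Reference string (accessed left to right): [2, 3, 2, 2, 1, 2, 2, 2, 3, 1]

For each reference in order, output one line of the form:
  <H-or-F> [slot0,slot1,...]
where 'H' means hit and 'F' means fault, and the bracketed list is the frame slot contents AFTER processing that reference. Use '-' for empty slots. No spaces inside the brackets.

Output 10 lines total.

F [2,-,-]
F [2,3,-]
H [2,3,-]
H [2,3,-]
F [2,3,1]
H [2,3,1]
H [2,3,1]
H [2,3,1]
H [2,3,1]
H [2,3,1]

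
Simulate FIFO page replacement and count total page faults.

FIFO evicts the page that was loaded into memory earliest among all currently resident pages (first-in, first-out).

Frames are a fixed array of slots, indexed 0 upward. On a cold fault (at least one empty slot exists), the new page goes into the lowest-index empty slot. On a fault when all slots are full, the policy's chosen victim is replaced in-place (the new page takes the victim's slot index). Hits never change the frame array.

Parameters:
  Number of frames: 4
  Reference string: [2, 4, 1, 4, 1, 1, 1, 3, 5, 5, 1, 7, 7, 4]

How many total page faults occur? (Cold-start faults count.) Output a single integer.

Step 0: ref 2 → FAULT, frames=[2,-,-,-]
Step 1: ref 4 → FAULT, frames=[2,4,-,-]
Step 2: ref 1 → FAULT, frames=[2,4,1,-]
Step 3: ref 4 → HIT, frames=[2,4,1,-]
Step 4: ref 1 → HIT, frames=[2,4,1,-]
Step 5: ref 1 → HIT, frames=[2,4,1,-]
Step 6: ref 1 → HIT, frames=[2,4,1,-]
Step 7: ref 3 → FAULT, frames=[2,4,1,3]
Step 8: ref 5 → FAULT (evict 2), frames=[5,4,1,3]
Step 9: ref 5 → HIT, frames=[5,4,1,3]
Step 10: ref 1 → HIT, frames=[5,4,1,3]
Step 11: ref 7 → FAULT (evict 4), frames=[5,7,1,3]
Step 12: ref 7 → HIT, frames=[5,7,1,3]
Step 13: ref 4 → FAULT (evict 1), frames=[5,7,4,3]
Total faults: 7

Answer: 7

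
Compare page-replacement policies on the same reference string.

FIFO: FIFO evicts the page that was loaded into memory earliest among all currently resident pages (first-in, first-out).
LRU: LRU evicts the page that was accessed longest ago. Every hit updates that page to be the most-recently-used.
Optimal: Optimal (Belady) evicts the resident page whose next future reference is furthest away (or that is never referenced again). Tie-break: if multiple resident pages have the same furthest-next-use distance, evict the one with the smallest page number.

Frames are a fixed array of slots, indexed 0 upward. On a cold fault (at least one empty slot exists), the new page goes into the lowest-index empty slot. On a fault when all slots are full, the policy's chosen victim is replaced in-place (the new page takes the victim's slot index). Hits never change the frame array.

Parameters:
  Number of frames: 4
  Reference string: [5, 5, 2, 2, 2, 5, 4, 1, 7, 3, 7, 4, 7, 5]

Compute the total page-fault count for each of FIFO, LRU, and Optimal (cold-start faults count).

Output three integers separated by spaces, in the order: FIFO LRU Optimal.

Answer: 7 7 6

Derivation:
--- FIFO ---
  step 0: ref 5 -> FAULT, frames=[5,-,-,-] (faults so far: 1)
  step 1: ref 5 -> HIT, frames=[5,-,-,-] (faults so far: 1)
  step 2: ref 2 -> FAULT, frames=[5,2,-,-] (faults so far: 2)
  step 3: ref 2 -> HIT, frames=[5,2,-,-] (faults so far: 2)
  step 4: ref 2 -> HIT, frames=[5,2,-,-] (faults so far: 2)
  step 5: ref 5 -> HIT, frames=[5,2,-,-] (faults so far: 2)
  step 6: ref 4 -> FAULT, frames=[5,2,4,-] (faults so far: 3)
  step 7: ref 1 -> FAULT, frames=[5,2,4,1] (faults so far: 4)
  step 8: ref 7 -> FAULT, evict 5, frames=[7,2,4,1] (faults so far: 5)
  step 9: ref 3 -> FAULT, evict 2, frames=[7,3,4,1] (faults so far: 6)
  step 10: ref 7 -> HIT, frames=[7,3,4,1] (faults so far: 6)
  step 11: ref 4 -> HIT, frames=[7,3,4,1] (faults so far: 6)
  step 12: ref 7 -> HIT, frames=[7,3,4,1] (faults so far: 6)
  step 13: ref 5 -> FAULT, evict 4, frames=[7,3,5,1] (faults so far: 7)
  FIFO total faults: 7
--- LRU ---
  step 0: ref 5 -> FAULT, frames=[5,-,-,-] (faults so far: 1)
  step 1: ref 5 -> HIT, frames=[5,-,-,-] (faults so far: 1)
  step 2: ref 2 -> FAULT, frames=[5,2,-,-] (faults so far: 2)
  step 3: ref 2 -> HIT, frames=[5,2,-,-] (faults so far: 2)
  step 4: ref 2 -> HIT, frames=[5,2,-,-] (faults so far: 2)
  step 5: ref 5 -> HIT, frames=[5,2,-,-] (faults so far: 2)
  step 6: ref 4 -> FAULT, frames=[5,2,4,-] (faults so far: 3)
  step 7: ref 1 -> FAULT, frames=[5,2,4,1] (faults so far: 4)
  step 8: ref 7 -> FAULT, evict 2, frames=[5,7,4,1] (faults so far: 5)
  step 9: ref 3 -> FAULT, evict 5, frames=[3,7,4,1] (faults so far: 6)
  step 10: ref 7 -> HIT, frames=[3,7,4,1] (faults so far: 6)
  step 11: ref 4 -> HIT, frames=[3,7,4,1] (faults so far: 6)
  step 12: ref 7 -> HIT, frames=[3,7,4,1] (faults so far: 6)
  step 13: ref 5 -> FAULT, evict 1, frames=[3,7,4,5] (faults so far: 7)
  LRU total faults: 7
--- Optimal ---
  step 0: ref 5 -> FAULT, frames=[5,-,-,-] (faults so far: 1)
  step 1: ref 5 -> HIT, frames=[5,-,-,-] (faults so far: 1)
  step 2: ref 2 -> FAULT, frames=[5,2,-,-] (faults so far: 2)
  step 3: ref 2 -> HIT, frames=[5,2,-,-] (faults so far: 2)
  step 4: ref 2 -> HIT, frames=[5,2,-,-] (faults so far: 2)
  step 5: ref 5 -> HIT, frames=[5,2,-,-] (faults so far: 2)
  step 6: ref 4 -> FAULT, frames=[5,2,4,-] (faults so far: 3)
  step 7: ref 1 -> FAULT, frames=[5,2,4,1] (faults so far: 4)
  step 8: ref 7 -> FAULT, evict 1, frames=[5,2,4,7] (faults so far: 5)
  step 9: ref 3 -> FAULT, evict 2, frames=[5,3,4,7] (faults so far: 6)
  step 10: ref 7 -> HIT, frames=[5,3,4,7] (faults so far: 6)
  step 11: ref 4 -> HIT, frames=[5,3,4,7] (faults so far: 6)
  step 12: ref 7 -> HIT, frames=[5,3,4,7] (faults so far: 6)
  step 13: ref 5 -> HIT, frames=[5,3,4,7] (faults so far: 6)
  Optimal total faults: 6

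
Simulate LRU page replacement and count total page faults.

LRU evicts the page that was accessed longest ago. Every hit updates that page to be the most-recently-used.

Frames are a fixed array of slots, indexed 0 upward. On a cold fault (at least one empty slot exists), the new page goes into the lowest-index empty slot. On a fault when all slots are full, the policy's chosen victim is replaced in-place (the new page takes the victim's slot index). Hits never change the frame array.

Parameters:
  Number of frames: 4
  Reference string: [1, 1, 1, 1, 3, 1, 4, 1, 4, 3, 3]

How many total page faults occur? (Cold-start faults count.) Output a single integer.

Answer: 3

Derivation:
Step 0: ref 1 → FAULT, frames=[1,-,-,-]
Step 1: ref 1 → HIT, frames=[1,-,-,-]
Step 2: ref 1 → HIT, frames=[1,-,-,-]
Step 3: ref 1 → HIT, frames=[1,-,-,-]
Step 4: ref 3 → FAULT, frames=[1,3,-,-]
Step 5: ref 1 → HIT, frames=[1,3,-,-]
Step 6: ref 4 → FAULT, frames=[1,3,4,-]
Step 7: ref 1 → HIT, frames=[1,3,4,-]
Step 8: ref 4 → HIT, frames=[1,3,4,-]
Step 9: ref 3 → HIT, frames=[1,3,4,-]
Step 10: ref 3 → HIT, frames=[1,3,4,-]
Total faults: 3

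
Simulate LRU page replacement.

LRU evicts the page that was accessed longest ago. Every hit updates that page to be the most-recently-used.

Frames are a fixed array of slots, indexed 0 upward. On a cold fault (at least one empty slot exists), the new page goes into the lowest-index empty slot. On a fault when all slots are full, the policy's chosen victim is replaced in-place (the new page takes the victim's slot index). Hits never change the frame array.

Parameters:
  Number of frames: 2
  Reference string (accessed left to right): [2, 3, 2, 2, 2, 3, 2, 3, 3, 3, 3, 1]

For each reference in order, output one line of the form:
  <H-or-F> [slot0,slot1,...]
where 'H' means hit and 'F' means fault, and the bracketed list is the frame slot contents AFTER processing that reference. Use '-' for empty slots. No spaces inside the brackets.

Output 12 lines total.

F [2,-]
F [2,3]
H [2,3]
H [2,3]
H [2,3]
H [2,3]
H [2,3]
H [2,3]
H [2,3]
H [2,3]
H [2,3]
F [1,3]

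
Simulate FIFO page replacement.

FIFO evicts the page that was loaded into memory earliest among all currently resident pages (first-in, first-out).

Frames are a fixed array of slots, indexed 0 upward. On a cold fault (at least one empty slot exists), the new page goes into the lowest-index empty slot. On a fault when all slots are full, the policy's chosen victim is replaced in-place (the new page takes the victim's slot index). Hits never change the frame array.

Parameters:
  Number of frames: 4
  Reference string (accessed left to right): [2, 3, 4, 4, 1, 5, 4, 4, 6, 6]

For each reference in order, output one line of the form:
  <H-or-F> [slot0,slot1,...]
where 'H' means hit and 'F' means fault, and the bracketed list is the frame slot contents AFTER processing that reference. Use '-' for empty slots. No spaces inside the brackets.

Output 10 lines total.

F [2,-,-,-]
F [2,3,-,-]
F [2,3,4,-]
H [2,3,4,-]
F [2,3,4,1]
F [5,3,4,1]
H [5,3,4,1]
H [5,3,4,1]
F [5,6,4,1]
H [5,6,4,1]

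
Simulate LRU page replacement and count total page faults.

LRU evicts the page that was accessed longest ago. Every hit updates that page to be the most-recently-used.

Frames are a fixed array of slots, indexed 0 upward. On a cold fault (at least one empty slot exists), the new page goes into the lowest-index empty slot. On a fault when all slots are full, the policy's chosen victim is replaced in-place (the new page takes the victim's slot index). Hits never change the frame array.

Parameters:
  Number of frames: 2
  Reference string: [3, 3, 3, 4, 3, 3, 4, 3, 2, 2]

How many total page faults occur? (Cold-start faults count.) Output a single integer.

Answer: 3

Derivation:
Step 0: ref 3 → FAULT, frames=[3,-]
Step 1: ref 3 → HIT, frames=[3,-]
Step 2: ref 3 → HIT, frames=[3,-]
Step 3: ref 4 → FAULT, frames=[3,4]
Step 4: ref 3 → HIT, frames=[3,4]
Step 5: ref 3 → HIT, frames=[3,4]
Step 6: ref 4 → HIT, frames=[3,4]
Step 7: ref 3 → HIT, frames=[3,4]
Step 8: ref 2 → FAULT (evict 4), frames=[3,2]
Step 9: ref 2 → HIT, frames=[3,2]
Total faults: 3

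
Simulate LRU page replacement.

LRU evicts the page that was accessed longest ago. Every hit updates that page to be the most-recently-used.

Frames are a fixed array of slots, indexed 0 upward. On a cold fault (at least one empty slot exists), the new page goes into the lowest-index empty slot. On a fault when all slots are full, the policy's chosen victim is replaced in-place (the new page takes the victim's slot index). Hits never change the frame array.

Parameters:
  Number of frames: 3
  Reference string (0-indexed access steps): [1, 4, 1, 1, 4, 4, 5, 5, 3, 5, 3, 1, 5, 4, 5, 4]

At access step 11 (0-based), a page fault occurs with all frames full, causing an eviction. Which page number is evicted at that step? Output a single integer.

Step 0: ref 1 -> FAULT, frames=[1,-,-]
Step 1: ref 4 -> FAULT, frames=[1,4,-]
Step 2: ref 1 -> HIT, frames=[1,4,-]
Step 3: ref 1 -> HIT, frames=[1,4,-]
Step 4: ref 4 -> HIT, frames=[1,4,-]
Step 5: ref 4 -> HIT, frames=[1,4,-]
Step 6: ref 5 -> FAULT, frames=[1,4,5]
Step 7: ref 5 -> HIT, frames=[1,4,5]
Step 8: ref 3 -> FAULT, evict 1, frames=[3,4,5]
Step 9: ref 5 -> HIT, frames=[3,4,5]
Step 10: ref 3 -> HIT, frames=[3,4,5]
Step 11: ref 1 -> FAULT, evict 4, frames=[3,1,5]
At step 11: evicted page 4

Answer: 4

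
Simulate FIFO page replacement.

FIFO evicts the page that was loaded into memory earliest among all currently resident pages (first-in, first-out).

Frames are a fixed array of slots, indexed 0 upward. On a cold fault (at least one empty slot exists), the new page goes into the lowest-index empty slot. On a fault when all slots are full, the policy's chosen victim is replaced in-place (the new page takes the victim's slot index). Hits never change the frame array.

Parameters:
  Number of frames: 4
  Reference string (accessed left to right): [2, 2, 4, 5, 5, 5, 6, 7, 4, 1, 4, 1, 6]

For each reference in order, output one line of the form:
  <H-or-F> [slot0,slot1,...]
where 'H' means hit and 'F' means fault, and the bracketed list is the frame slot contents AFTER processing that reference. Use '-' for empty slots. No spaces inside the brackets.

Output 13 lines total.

F [2,-,-,-]
H [2,-,-,-]
F [2,4,-,-]
F [2,4,5,-]
H [2,4,5,-]
H [2,4,5,-]
F [2,4,5,6]
F [7,4,5,6]
H [7,4,5,6]
F [7,1,5,6]
F [7,1,4,6]
H [7,1,4,6]
H [7,1,4,6]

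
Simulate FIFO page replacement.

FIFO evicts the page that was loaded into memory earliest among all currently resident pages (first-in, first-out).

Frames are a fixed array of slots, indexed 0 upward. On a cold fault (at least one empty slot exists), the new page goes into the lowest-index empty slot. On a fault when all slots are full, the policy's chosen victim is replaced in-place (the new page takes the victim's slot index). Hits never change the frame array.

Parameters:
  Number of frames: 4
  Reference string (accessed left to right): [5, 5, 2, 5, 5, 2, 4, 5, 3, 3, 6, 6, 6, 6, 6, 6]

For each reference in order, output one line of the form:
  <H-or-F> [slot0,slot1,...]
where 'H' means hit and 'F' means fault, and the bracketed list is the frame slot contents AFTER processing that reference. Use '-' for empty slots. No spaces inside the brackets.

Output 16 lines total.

F [5,-,-,-]
H [5,-,-,-]
F [5,2,-,-]
H [5,2,-,-]
H [5,2,-,-]
H [5,2,-,-]
F [5,2,4,-]
H [5,2,4,-]
F [5,2,4,3]
H [5,2,4,3]
F [6,2,4,3]
H [6,2,4,3]
H [6,2,4,3]
H [6,2,4,3]
H [6,2,4,3]
H [6,2,4,3]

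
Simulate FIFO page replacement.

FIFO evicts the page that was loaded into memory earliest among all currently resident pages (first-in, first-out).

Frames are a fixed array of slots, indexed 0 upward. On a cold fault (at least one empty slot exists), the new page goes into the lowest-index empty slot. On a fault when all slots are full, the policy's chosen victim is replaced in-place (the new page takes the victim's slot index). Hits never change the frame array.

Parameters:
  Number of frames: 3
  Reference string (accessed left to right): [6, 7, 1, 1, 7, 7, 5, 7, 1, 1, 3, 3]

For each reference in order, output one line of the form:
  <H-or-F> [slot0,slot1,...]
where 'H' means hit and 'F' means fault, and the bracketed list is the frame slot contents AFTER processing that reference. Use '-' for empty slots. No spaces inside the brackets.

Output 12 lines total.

F [6,-,-]
F [6,7,-]
F [6,7,1]
H [6,7,1]
H [6,7,1]
H [6,7,1]
F [5,7,1]
H [5,7,1]
H [5,7,1]
H [5,7,1]
F [5,3,1]
H [5,3,1]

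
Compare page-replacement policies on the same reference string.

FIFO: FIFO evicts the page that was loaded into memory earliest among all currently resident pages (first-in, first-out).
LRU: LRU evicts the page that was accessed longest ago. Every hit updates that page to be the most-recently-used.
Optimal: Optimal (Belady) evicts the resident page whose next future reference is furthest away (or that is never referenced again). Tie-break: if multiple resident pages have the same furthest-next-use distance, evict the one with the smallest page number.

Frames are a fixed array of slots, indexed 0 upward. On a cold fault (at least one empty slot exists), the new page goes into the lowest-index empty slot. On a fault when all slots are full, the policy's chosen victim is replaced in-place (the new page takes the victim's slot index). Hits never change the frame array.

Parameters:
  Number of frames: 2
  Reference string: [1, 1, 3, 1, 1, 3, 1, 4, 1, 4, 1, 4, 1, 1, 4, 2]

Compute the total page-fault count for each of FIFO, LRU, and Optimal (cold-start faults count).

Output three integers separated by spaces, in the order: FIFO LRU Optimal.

Answer: 5 4 4

Derivation:
--- FIFO ---
  step 0: ref 1 -> FAULT, frames=[1,-] (faults so far: 1)
  step 1: ref 1 -> HIT, frames=[1,-] (faults so far: 1)
  step 2: ref 3 -> FAULT, frames=[1,3] (faults so far: 2)
  step 3: ref 1 -> HIT, frames=[1,3] (faults so far: 2)
  step 4: ref 1 -> HIT, frames=[1,3] (faults so far: 2)
  step 5: ref 3 -> HIT, frames=[1,3] (faults so far: 2)
  step 6: ref 1 -> HIT, frames=[1,3] (faults so far: 2)
  step 7: ref 4 -> FAULT, evict 1, frames=[4,3] (faults so far: 3)
  step 8: ref 1 -> FAULT, evict 3, frames=[4,1] (faults so far: 4)
  step 9: ref 4 -> HIT, frames=[4,1] (faults so far: 4)
  step 10: ref 1 -> HIT, frames=[4,1] (faults so far: 4)
  step 11: ref 4 -> HIT, frames=[4,1] (faults so far: 4)
  step 12: ref 1 -> HIT, frames=[4,1] (faults so far: 4)
  step 13: ref 1 -> HIT, frames=[4,1] (faults so far: 4)
  step 14: ref 4 -> HIT, frames=[4,1] (faults so far: 4)
  step 15: ref 2 -> FAULT, evict 4, frames=[2,1] (faults so far: 5)
  FIFO total faults: 5
--- LRU ---
  step 0: ref 1 -> FAULT, frames=[1,-] (faults so far: 1)
  step 1: ref 1 -> HIT, frames=[1,-] (faults so far: 1)
  step 2: ref 3 -> FAULT, frames=[1,3] (faults so far: 2)
  step 3: ref 1 -> HIT, frames=[1,3] (faults so far: 2)
  step 4: ref 1 -> HIT, frames=[1,3] (faults so far: 2)
  step 5: ref 3 -> HIT, frames=[1,3] (faults so far: 2)
  step 6: ref 1 -> HIT, frames=[1,3] (faults so far: 2)
  step 7: ref 4 -> FAULT, evict 3, frames=[1,4] (faults so far: 3)
  step 8: ref 1 -> HIT, frames=[1,4] (faults so far: 3)
  step 9: ref 4 -> HIT, frames=[1,4] (faults so far: 3)
  step 10: ref 1 -> HIT, frames=[1,4] (faults so far: 3)
  step 11: ref 4 -> HIT, frames=[1,4] (faults so far: 3)
  step 12: ref 1 -> HIT, frames=[1,4] (faults so far: 3)
  step 13: ref 1 -> HIT, frames=[1,4] (faults so far: 3)
  step 14: ref 4 -> HIT, frames=[1,4] (faults so far: 3)
  step 15: ref 2 -> FAULT, evict 1, frames=[2,4] (faults so far: 4)
  LRU total faults: 4
--- Optimal ---
  step 0: ref 1 -> FAULT, frames=[1,-] (faults so far: 1)
  step 1: ref 1 -> HIT, frames=[1,-] (faults so far: 1)
  step 2: ref 3 -> FAULT, frames=[1,3] (faults so far: 2)
  step 3: ref 1 -> HIT, frames=[1,3] (faults so far: 2)
  step 4: ref 1 -> HIT, frames=[1,3] (faults so far: 2)
  step 5: ref 3 -> HIT, frames=[1,3] (faults so far: 2)
  step 6: ref 1 -> HIT, frames=[1,3] (faults so far: 2)
  step 7: ref 4 -> FAULT, evict 3, frames=[1,4] (faults so far: 3)
  step 8: ref 1 -> HIT, frames=[1,4] (faults so far: 3)
  step 9: ref 4 -> HIT, frames=[1,4] (faults so far: 3)
  step 10: ref 1 -> HIT, frames=[1,4] (faults so far: 3)
  step 11: ref 4 -> HIT, frames=[1,4] (faults so far: 3)
  step 12: ref 1 -> HIT, frames=[1,4] (faults so far: 3)
  step 13: ref 1 -> HIT, frames=[1,4] (faults so far: 3)
  step 14: ref 4 -> HIT, frames=[1,4] (faults so far: 3)
  step 15: ref 2 -> FAULT, evict 1, frames=[2,4] (faults so far: 4)
  Optimal total faults: 4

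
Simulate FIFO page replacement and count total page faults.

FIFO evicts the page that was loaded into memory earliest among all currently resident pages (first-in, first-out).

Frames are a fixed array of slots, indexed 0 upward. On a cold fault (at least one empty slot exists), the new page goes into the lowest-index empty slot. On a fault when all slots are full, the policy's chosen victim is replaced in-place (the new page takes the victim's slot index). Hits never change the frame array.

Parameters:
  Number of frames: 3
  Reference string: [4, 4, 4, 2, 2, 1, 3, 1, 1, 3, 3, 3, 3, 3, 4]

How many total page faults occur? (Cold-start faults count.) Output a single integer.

Step 0: ref 4 → FAULT, frames=[4,-,-]
Step 1: ref 4 → HIT, frames=[4,-,-]
Step 2: ref 4 → HIT, frames=[4,-,-]
Step 3: ref 2 → FAULT, frames=[4,2,-]
Step 4: ref 2 → HIT, frames=[4,2,-]
Step 5: ref 1 → FAULT, frames=[4,2,1]
Step 6: ref 3 → FAULT (evict 4), frames=[3,2,1]
Step 7: ref 1 → HIT, frames=[3,2,1]
Step 8: ref 1 → HIT, frames=[3,2,1]
Step 9: ref 3 → HIT, frames=[3,2,1]
Step 10: ref 3 → HIT, frames=[3,2,1]
Step 11: ref 3 → HIT, frames=[3,2,1]
Step 12: ref 3 → HIT, frames=[3,2,1]
Step 13: ref 3 → HIT, frames=[3,2,1]
Step 14: ref 4 → FAULT (evict 2), frames=[3,4,1]
Total faults: 5

Answer: 5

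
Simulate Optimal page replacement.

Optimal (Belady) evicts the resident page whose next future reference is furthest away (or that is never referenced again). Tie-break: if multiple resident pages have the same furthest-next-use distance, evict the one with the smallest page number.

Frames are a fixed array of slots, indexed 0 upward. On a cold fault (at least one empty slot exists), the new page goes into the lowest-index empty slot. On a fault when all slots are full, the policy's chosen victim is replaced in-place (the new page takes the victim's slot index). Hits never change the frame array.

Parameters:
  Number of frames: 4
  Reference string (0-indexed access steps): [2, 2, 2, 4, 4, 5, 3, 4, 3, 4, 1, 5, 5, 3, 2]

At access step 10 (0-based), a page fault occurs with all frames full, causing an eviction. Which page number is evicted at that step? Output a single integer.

Step 0: ref 2 -> FAULT, frames=[2,-,-,-]
Step 1: ref 2 -> HIT, frames=[2,-,-,-]
Step 2: ref 2 -> HIT, frames=[2,-,-,-]
Step 3: ref 4 -> FAULT, frames=[2,4,-,-]
Step 4: ref 4 -> HIT, frames=[2,4,-,-]
Step 5: ref 5 -> FAULT, frames=[2,4,5,-]
Step 6: ref 3 -> FAULT, frames=[2,4,5,3]
Step 7: ref 4 -> HIT, frames=[2,4,5,3]
Step 8: ref 3 -> HIT, frames=[2,4,5,3]
Step 9: ref 4 -> HIT, frames=[2,4,5,3]
Step 10: ref 1 -> FAULT, evict 4, frames=[2,1,5,3]
At step 10: evicted page 4

Answer: 4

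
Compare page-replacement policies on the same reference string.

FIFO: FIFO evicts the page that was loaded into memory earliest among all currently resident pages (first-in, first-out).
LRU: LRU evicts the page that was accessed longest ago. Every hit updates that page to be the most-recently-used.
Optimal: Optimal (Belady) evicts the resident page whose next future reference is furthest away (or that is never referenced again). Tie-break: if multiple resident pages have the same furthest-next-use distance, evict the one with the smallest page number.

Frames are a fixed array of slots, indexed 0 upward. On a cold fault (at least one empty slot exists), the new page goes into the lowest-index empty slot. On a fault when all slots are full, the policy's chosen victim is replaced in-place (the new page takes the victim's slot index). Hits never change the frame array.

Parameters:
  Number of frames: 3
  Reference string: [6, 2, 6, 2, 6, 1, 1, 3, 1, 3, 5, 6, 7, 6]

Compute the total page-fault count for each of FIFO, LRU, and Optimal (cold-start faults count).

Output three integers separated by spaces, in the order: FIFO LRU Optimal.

--- FIFO ---
  step 0: ref 6 -> FAULT, frames=[6,-,-] (faults so far: 1)
  step 1: ref 2 -> FAULT, frames=[6,2,-] (faults so far: 2)
  step 2: ref 6 -> HIT, frames=[6,2,-] (faults so far: 2)
  step 3: ref 2 -> HIT, frames=[6,2,-] (faults so far: 2)
  step 4: ref 6 -> HIT, frames=[6,2,-] (faults so far: 2)
  step 5: ref 1 -> FAULT, frames=[6,2,1] (faults so far: 3)
  step 6: ref 1 -> HIT, frames=[6,2,1] (faults so far: 3)
  step 7: ref 3 -> FAULT, evict 6, frames=[3,2,1] (faults so far: 4)
  step 8: ref 1 -> HIT, frames=[3,2,1] (faults so far: 4)
  step 9: ref 3 -> HIT, frames=[3,2,1] (faults so far: 4)
  step 10: ref 5 -> FAULT, evict 2, frames=[3,5,1] (faults so far: 5)
  step 11: ref 6 -> FAULT, evict 1, frames=[3,5,6] (faults so far: 6)
  step 12: ref 7 -> FAULT, evict 3, frames=[7,5,6] (faults so far: 7)
  step 13: ref 6 -> HIT, frames=[7,5,6] (faults so far: 7)
  FIFO total faults: 7
--- LRU ---
  step 0: ref 6 -> FAULT, frames=[6,-,-] (faults so far: 1)
  step 1: ref 2 -> FAULT, frames=[6,2,-] (faults so far: 2)
  step 2: ref 6 -> HIT, frames=[6,2,-] (faults so far: 2)
  step 3: ref 2 -> HIT, frames=[6,2,-] (faults so far: 2)
  step 4: ref 6 -> HIT, frames=[6,2,-] (faults so far: 2)
  step 5: ref 1 -> FAULT, frames=[6,2,1] (faults so far: 3)
  step 6: ref 1 -> HIT, frames=[6,2,1] (faults so far: 3)
  step 7: ref 3 -> FAULT, evict 2, frames=[6,3,1] (faults so far: 4)
  step 8: ref 1 -> HIT, frames=[6,3,1] (faults so far: 4)
  step 9: ref 3 -> HIT, frames=[6,3,1] (faults so far: 4)
  step 10: ref 5 -> FAULT, evict 6, frames=[5,3,1] (faults so far: 5)
  step 11: ref 6 -> FAULT, evict 1, frames=[5,3,6] (faults so far: 6)
  step 12: ref 7 -> FAULT, evict 3, frames=[5,7,6] (faults so far: 7)
  step 13: ref 6 -> HIT, frames=[5,7,6] (faults so far: 7)
  LRU total faults: 7
--- Optimal ---
  step 0: ref 6 -> FAULT, frames=[6,-,-] (faults so far: 1)
  step 1: ref 2 -> FAULT, frames=[6,2,-] (faults so far: 2)
  step 2: ref 6 -> HIT, frames=[6,2,-] (faults so far: 2)
  step 3: ref 2 -> HIT, frames=[6,2,-] (faults so far: 2)
  step 4: ref 6 -> HIT, frames=[6,2,-] (faults so far: 2)
  step 5: ref 1 -> FAULT, frames=[6,2,1] (faults so far: 3)
  step 6: ref 1 -> HIT, frames=[6,2,1] (faults so far: 3)
  step 7: ref 3 -> FAULT, evict 2, frames=[6,3,1] (faults so far: 4)
  step 8: ref 1 -> HIT, frames=[6,3,1] (faults so far: 4)
  step 9: ref 3 -> HIT, frames=[6,3,1] (faults so far: 4)
  step 10: ref 5 -> FAULT, evict 1, frames=[6,3,5] (faults so far: 5)
  step 11: ref 6 -> HIT, frames=[6,3,5] (faults so far: 5)
  step 12: ref 7 -> FAULT, evict 3, frames=[6,7,5] (faults so far: 6)
  step 13: ref 6 -> HIT, frames=[6,7,5] (faults so far: 6)
  Optimal total faults: 6

Answer: 7 7 6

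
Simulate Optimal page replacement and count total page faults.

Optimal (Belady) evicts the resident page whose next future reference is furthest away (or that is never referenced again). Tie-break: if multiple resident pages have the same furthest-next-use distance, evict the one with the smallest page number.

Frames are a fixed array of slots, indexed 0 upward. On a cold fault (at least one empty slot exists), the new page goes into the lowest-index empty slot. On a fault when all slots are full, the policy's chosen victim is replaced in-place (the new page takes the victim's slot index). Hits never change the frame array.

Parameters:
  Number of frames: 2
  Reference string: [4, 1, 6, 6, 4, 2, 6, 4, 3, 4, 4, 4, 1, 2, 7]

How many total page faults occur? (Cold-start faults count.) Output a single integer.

Answer: 9

Derivation:
Step 0: ref 4 → FAULT, frames=[4,-]
Step 1: ref 1 → FAULT, frames=[4,1]
Step 2: ref 6 → FAULT (evict 1), frames=[4,6]
Step 3: ref 6 → HIT, frames=[4,6]
Step 4: ref 4 → HIT, frames=[4,6]
Step 5: ref 2 → FAULT (evict 4), frames=[2,6]
Step 6: ref 6 → HIT, frames=[2,6]
Step 7: ref 4 → FAULT (evict 6), frames=[2,4]
Step 8: ref 3 → FAULT (evict 2), frames=[3,4]
Step 9: ref 4 → HIT, frames=[3,4]
Step 10: ref 4 → HIT, frames=[3,4]
Step 11: ref 4 → HIT, frames=[3,4]
Step 12: ref 1 → FAULT (evict 3), frames=[1,4]
Step 13: ref 2 → FAULT (evict 1), frames=[2,4]
Step 14: ref 7 → FAULT (evict 2), frames=[7,4]
Total faults: 9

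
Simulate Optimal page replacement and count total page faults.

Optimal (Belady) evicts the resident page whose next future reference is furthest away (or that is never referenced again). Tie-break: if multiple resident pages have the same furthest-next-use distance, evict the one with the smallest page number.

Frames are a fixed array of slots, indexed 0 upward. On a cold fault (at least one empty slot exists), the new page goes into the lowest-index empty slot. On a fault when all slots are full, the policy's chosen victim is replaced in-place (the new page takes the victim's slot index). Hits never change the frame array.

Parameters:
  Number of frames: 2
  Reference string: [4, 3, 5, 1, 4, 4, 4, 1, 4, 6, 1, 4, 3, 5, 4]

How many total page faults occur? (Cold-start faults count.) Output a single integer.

Answer: 8

Derivation:
Step 0: ref 4 → FAULT, frames=[4,-]
Step 1: ref 3 → FAULT, frames=[4,3]
Step 2: ref 5 → FAULT (evict 3), frames=[4,5]
Step 3: ref 1 → FAULT (evict 5), frames=[4,1]
Step 4: ref 4 → HIT, frames=[4,1]
Step 5: ref 4 → HIT, frames=[4,1]
Step 6: ref 4 → HIT, frames=[4,1]
Step 7: ref 1 → HIT, frames=[4,1]
Step 8: ref 4 → HIT, frames=[4,1]
Step 9: ref 6 → FAULT (evict 4), frames=[6,1]
Step 10: ref 1 → HIT, frames=[6,1]
Step 11: ref 4 → FAULT (evict 1), frames=[6,4]
Step 12: ref 3 → FAULT (evict 6), frames=[3,4]
Step 13: ref 5 → FAULT (evict 3), frames=[5,4]
Step 14: ref 4 → HIT, frames=[5,4]
Total faults: 8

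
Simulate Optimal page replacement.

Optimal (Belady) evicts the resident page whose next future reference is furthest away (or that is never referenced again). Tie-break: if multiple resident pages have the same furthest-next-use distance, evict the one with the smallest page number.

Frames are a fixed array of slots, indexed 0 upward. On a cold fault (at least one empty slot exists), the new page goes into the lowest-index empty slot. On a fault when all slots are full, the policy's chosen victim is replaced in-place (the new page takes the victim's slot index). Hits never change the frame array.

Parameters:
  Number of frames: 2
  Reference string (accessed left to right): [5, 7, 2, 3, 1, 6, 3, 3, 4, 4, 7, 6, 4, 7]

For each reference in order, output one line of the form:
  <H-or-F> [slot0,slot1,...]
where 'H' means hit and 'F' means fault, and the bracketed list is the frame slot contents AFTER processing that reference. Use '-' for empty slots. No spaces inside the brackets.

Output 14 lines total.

F [5,-]
F [5,7]
F [2,7]
F [3,7]
F [3,1]
F [3,6]
H [3,6]
H [3,6]
F [4,6]
H [4,6]
F [7,6]
H [7,6]
F [7,4]
H [7,4]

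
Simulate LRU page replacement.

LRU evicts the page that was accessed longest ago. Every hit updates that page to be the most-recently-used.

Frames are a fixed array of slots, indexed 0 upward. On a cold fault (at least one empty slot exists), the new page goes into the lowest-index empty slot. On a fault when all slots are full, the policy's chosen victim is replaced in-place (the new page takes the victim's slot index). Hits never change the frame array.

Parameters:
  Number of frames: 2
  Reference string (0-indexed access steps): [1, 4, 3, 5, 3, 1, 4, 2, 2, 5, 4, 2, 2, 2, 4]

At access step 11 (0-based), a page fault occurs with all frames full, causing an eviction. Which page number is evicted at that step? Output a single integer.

Answer: 5

Derivation:
Step 0: ref 1 -> FAULT, frames=[1,-]
Step 1: ref 4 -> FAULT, frames=[1,4]
Step 2: ref 3 -> FAULT, evict 1, frames=[3,4]
Step 3: ref 5 -> FAULT, evict 4, frames=[3,5]
Step 4: ref 3 -> HIT, frames=[3,5]
Step 5: ref 1 -> FAULT, evict 5, frames=[3,1]
Step 6: ref 4 -> FAULT, evict 3, frames=[4,1]
Step 7: ref 2 -> FAULT, evict 1, frames=[4,2]
Step 8: ref 2 -> HIT, frames=[4,2]
Step 9: ref 5 -> FAULT, evict 4, frames=[5,2]
Step 10: ref 4 -> FAULT, evict 2, frames=[5,4]
Step 11: ref 2 -> FAULT, evict 5, frames=[2,4]
At step 11: evicted page 5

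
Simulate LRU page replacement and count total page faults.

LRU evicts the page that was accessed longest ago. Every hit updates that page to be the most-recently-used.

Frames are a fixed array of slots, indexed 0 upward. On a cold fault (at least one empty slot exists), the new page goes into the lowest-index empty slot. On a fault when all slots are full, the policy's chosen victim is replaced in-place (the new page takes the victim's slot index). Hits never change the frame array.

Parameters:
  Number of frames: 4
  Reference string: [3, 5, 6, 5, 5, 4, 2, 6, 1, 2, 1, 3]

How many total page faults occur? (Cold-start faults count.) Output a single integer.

Answer: 7

Derivation:
Step 0: ref 3 → FAULT, frames=[3,-,-,-]
Step 1: ref 5 → FAULT, frames=[3,5,-,-]
Step 2: ref 6 → FAULT, frames=[3,5,6,-]
Step 3: ref 5 → HIT, frames=[3,5,6,-]
Step 4: ref 5 → HIT, frames=[3,5,6,-]
Step 5: ref 4 → FAULT, frames=[3,5,6,4]
Step 6: ref 2 → FAULT (evict 3), frames=[2,5,6,4]
Step 7: ref 6 → HIT, frames=[2,5,6,4]
Step 8: ref 1 → FAULT (evict 5), frames=[2,1,6,4]
Step 9: ref 2 → HIT, frames=[2,1,6,4]
Step 10: ref 1 → HIT, frames=[2,1,6,4]
Step 11: ref 3 → FAULT (evict 4), frames=[2,1,6,3]
Total faults: 7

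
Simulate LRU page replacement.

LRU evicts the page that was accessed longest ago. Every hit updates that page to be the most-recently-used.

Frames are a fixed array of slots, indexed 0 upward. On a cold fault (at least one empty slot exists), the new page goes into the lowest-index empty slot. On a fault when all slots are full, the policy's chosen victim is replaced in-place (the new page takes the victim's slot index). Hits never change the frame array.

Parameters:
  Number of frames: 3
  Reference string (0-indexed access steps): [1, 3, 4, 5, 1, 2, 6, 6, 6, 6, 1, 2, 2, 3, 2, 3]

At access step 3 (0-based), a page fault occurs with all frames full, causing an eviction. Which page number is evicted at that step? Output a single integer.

Step 0: ref 1 -> FAULT, frames=[1,-,-]
Step 1: ref 3 -> FAULT, frames=[1,3,-]
Step 2: ref 4 -> FAULT, frames=[1,3,4]
Step 3: ref 5 -> FAULT, evict 1, frames=[5,3,4]
At step 3: evicted page 1

Answer: 1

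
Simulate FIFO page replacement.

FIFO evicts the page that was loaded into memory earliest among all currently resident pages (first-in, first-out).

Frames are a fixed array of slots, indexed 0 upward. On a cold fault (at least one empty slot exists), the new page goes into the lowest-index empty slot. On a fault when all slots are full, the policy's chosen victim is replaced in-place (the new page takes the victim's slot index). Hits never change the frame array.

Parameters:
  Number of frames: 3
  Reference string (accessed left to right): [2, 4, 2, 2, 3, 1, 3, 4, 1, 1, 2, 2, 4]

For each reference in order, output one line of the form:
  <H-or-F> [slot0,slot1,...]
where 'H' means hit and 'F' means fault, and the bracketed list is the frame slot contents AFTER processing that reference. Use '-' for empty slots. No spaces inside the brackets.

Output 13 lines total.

F [2,-,-]
F [2,4,-]
H [2,4,-]
H [2,4,-]
F [2,4,3]
F [1,4,3]
H [1,4,3]
H [1,4,3]
H [1,4,3]
H [1,4,3]
F [1,2,3]
H [1,2,3]
F [1,2,4]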